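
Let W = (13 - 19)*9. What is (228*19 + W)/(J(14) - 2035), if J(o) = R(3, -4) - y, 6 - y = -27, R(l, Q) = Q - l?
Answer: -4278/2075 ≈ -2.0617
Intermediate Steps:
y = 33 (y = 6 - 1*(-27) = 6 + 27 = 33)
J(o) = -40 (J(o) = (-4 - 1*3) - 1*33 = (-4 - 3) - 33 = -7 - 33 = -40)
W = -54 (W = -6*9 = -54)
(228*19 + W)/(J(14) - 2035) = (228*19 - 54)/(-40 - 2035) = (4332 - 54)/(-2075) = 4278*(-1/2075) = -4278/2075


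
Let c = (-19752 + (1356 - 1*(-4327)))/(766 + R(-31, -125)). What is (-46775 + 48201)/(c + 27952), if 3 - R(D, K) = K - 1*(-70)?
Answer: 1175024/23018379 ≈ 0.051047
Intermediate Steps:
R(D, K) = -67 - K (R(D, K) = 3 - (K - 1*(-70)) = 3 - (K + 70) = 3 - (70 + K) = 3 + (-70 - K) = -67 - K)
c = -14069/824 (c = (-19752 + (1356 - 1*(-4327)))/(766 + (-67 - 1*(-125))) = (-19752 + (1356 + 4327))/(766 + (-67 + 125)) = (-19752 + 5683)/(766 + 58) = -14069/824 ≈ -17.074)
(-46775 + 48201)/(c + 27952) = (-46775 + 48201)/(-14069/824 + 27952) = 1426/(23018379/824) = 1426*(824/23018379) = 1175024/23018379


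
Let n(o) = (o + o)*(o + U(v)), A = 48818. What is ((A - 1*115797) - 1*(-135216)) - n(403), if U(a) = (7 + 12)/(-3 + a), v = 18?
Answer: -3864029/15 ≈ -2.5760e+5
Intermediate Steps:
U(a) = 19/(-3 + a)
n(o) = 2*o*(19/15 + o) (n(o) = (o + o)*(o + 19/(-3 + 18)) = (2*o)*(o + 19/15) = (2*o)*(19/15 + o) = 2*o*(19/15 + o))
((A - 1*115797) - 1*(-135216)) - n(403) = ((48818 - 1*115797) - 1*(-135216)) - 2*403*(19 + 15*403)/15 = ((48818 - 115797) + 135216) - 2*403*(19 + 6045)/15 = (-66979 + 135216) - 2*403*6064/15 = 68237 - 1*4887584/15 = 68237 - 4887584/15 = -3864029/15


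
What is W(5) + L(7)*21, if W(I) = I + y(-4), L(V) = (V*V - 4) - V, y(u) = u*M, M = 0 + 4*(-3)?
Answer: 851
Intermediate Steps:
M = -12 (M = 0 - 12 = -12)
y(u) = -12*u (y(u) = u*(-12) = -12*u)
L(V) = -4 + V² - V (L(V) = (V² - 4) - V = (-4 + V²) - V = -4 + V² - V)
W(I) = 48 + I (W(I) = I - 12*(-4) = I + 48 = 48 + I)
W(5) + L(7)*21 = (48 + 5) + (-4 + 7² - 1*7)*21 = 53 + (-4 + 49 - 7)*21 = 53 + 38*21 = 53 + 798 = 851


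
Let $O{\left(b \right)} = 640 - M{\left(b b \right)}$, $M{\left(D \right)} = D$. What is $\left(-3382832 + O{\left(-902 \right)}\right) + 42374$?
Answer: $-4153422$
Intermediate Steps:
$O{\left(b \right)} = 640 - b^{2}$ ($O{\left(b \right)} = 640 - b b = 640 - b^{2}$)
$\left(-3382832 + O{\left(-902 \right)}\right) + 42374 = \left(-3382832 + \left(640 - \left(-902\right)^{2}\right)\right) + 42374 = \left(-3382832 + \left(640 - 813604\right)\right) + 42374 = \left(-3382832 - 812964\right) + 42374 = -4195796 + 42374 = -4153422$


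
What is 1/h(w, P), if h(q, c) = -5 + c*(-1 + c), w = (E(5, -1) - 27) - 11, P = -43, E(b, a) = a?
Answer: 1/1887 ≈ 0.00052994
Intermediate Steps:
w = -39 (w = (-1 - 27) - 11 = -28 - 11 = -39)
1/h(w, P) = 1/(-5 + (-43)**2 - 1*(-43)) = 1/(-5 + 1849 + 43) = 1/1887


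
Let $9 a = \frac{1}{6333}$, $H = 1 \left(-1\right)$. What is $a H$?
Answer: $- \frac{1}{56997} \approx -1.7545 \cdot 10^{-5}$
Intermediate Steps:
$H = -1$
$a = \frac{1}{56997}$ ($a = \frac{1}{9 \cdot 6333} = \frac{1}{9} \cdot \frac{1}{6333} = \frac{1}{56997} \approx 1.7545 \cdot 10^{-5}$)
$a H = \frac{1}{56997} \left(-1\right) = - \frac{1}{56997}$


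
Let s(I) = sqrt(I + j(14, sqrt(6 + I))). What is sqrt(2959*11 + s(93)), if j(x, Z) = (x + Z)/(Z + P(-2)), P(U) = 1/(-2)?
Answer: sqrt(sqrt(-65 + 564*sqrt(11)) + 32549*sqrt(-1 + 6*sqrt(11)))/(-1 + 6*sqrt(11))**(1/4) ≈ 180.44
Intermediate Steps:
P(U) = -1/2
j(x, Z) = (Z + x)/(-1/2 + Z) (j(x, Z) = (x + Z)/(Z - 1/2) = (Z + x)/(-1/2 + Z))
s(I) = sqrt(I + 2*(14 + sqrt(6 + I))/(-1 + 2*sqrt(6 + I))) (s(I) = sqrt(I + 2*(sqrt(6 + I) + 14)/(-1 + 2*sqrt(6 + I))) = sqrt(I + 2*(14 + sqrt(6 + I))/(-1 + 2*sqrt(6 + I))))
sqrt(2959*11 + s(93)) = sqrt(2959*11 + sqrt((28 + 2*sqrt(6 + 93) + 93*(-1 + 2*sqrt(6 + 93)))/(-1 + 2*sqrt(6 + 93)))) = sqrt(32549 + sqrt((28 + 2*sqrt(99) + 93*(-1 + 2*sqrt(99)))/(-1 + 2*sqrt(99)))) = sqrt(32549 + sqrt((28 + 2*(3*sqrt(11)) + 93*(-1 + 2*(3*sqrt(11))))/(-1 + 2*(3*sqrt(11))))) = sqrt(32549 + sqrt((28 + 6*sqrt(11) + 93*(-1 + 6*sqrt(11)))/(-1 + 6*sqrt(11)))) = sqrt(32549 + sqrt((28 + 6*sqrt(11) + (-93 + 558*sqrt(11)))/(-1 + 6*sqrt(11)))) = sqrt(32549 + sqrt((-65 + 564*sqrt(11))/(-1 + 6*sqrt(11)))) = sqrt(32549 + sqrt(-65 + 564*sqrt(11))/sqrt(-1 + 6*sqrt(11)))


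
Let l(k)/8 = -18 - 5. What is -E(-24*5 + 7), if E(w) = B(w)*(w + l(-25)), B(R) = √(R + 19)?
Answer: 297*I*√94 ≈ 2879.5*I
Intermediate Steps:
l(k) = -184 (l(k) = 8*(-18 - 5) = 8*(-23) = -184)
B(R) = √(19 + R)
E(w) = √(19 + w)*(-184 + w) (E(w) = √(19 + w)*(w - 184) = √(19 + w)*(-184 + w))
-E(-24*5 + 7) = -√(19 + (-24*5 + 7))*(-184 + (-24*5 + 7)) = -√(19 + (-120 + 7))*(-184 + (-120 + 7)) = -√(19 - 113)*(-184 - 113) = -√(-94)*(-297) = -I*√94*(-297) = -(-297)*I*√94 = 297*I*√94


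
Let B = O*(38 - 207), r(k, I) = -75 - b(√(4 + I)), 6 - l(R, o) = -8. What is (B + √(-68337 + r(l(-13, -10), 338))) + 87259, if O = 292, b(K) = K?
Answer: 37911 + √(-68412 - 3*√38) ≈ 37911.0 + 261.59*I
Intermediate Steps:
l(R, o) = 14 (l(R, o) = 6 - 1*(-8) = 6 + 8 = 14)
r(k, I) = -75 - √(4 + I)
B = -49348 (B = 292*(38 - 207) = 292*(-169) = -49348)
(B + √(-68337 + r(l(-13, -10), 338))) + 87259 = (-49348 + √(-68337 + (-75 - √(4 + 338)))) + 87259 = (-49348 + √(-68337 + (-75 - √342))) + 87259 = (-49348 + √(-68337 + (-75 - 3*√38))) + 87259 = (-49348 + √(-68412 - 3*√38)) + 87259 = 37911 + √(-68412 - 3*√38)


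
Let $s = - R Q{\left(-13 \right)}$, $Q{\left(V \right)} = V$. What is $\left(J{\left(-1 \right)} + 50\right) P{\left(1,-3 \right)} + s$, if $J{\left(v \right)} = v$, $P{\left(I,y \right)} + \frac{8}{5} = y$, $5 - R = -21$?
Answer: $\frac{563}{5} \approx 112.6$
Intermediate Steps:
$R = 26$ ($R = 5 - -21 = 5 + 21 = 26$)
$P{\left(I,y \right)} = - \frac{8}{5} + y$
$s = 338$ ($s = - 26 \left(-13\right) = \left(-1\right) \left(-338\right) = 338$)
$\left(J{\left(-1 \right)} + 50\right) P{\left(1,-3 \right)} + s = \left(-1 + 50\right) \left(- \frac{8}{5} - 3\right) + 338 = 49 \left(- \frac{23}{5}\right) + 338 = - \frac{1127}{5} + 338 = \frac{563}{5}$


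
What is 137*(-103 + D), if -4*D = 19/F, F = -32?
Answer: -1803605/128 ≈ -14091.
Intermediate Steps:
D = 19/128 (D = -19/(4*(-32)) = -19*(-1)/(4*32) = -1/4*(-19/32) = 19/128 ≈ 0.14844)
137*(-103 + D) = 137*(-103 + 19/128) = 137*(-13165/128) = -1803605/128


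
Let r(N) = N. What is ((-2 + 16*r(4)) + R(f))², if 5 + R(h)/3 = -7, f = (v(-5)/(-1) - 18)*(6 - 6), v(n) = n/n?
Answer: 676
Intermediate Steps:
v(n) = 1
f = 0 (f = (1/(-1) - 18)*(6 - 6) = (1*(-1) - 18)*0 = (-1 - 18)*0 = -19*0 = 0)
R(h) = -36 (R(h) = -15 + 3*(-7) = -15 - 21 = -36)
((-2 + 16*r(4)) + R(f))² = ((-2 + 16*4) - 36)² = ((-2 + 64) - 36)² = (62 - 36)² = 26² = 676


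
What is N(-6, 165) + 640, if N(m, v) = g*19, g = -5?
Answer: 545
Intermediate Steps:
N(m, v) = -95 (N(m, v) = -5*19 = -95)
N(-6, 165) + 640 = -95 + 640 = 545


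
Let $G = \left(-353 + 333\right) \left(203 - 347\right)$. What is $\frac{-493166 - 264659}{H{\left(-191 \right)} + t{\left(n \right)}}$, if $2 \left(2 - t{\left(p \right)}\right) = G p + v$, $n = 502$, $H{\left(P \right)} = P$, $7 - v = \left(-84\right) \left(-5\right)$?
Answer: $\frac{60626}{57829} \approx 1.0484$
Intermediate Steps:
$v = -413$ ($v = 7 - \left(-84\right) \left(-5\right) = 7 - 420 = -413$)
$G = 2880$ ($G = \left(-20\right) \left(-144\right) = 2880$)
$t{\left(p \right)} = \frac{417}{2} - 1440 p$ ($t{\left(p \right)} = 2 - \frac{2880 p - 413}{2} = 2 - \frac{-413 + 2880 p}{2} = 2 - \left(- \frac{413}{2} + 1440 p\right) = \frac{417}{2} - 1440 p$)
$\frac{-493166 - 264659}{H{\left(-191 \right)} + t{\left(n \right)}} = \frac{-493166 - 264659}{-191 + \left(\frac{417}{2} - 722880\right)} = - \frac{757825}{-191 + \left(\frac{417}{2} - 722880\right)} = - \frac{757825}{-191 - \frac{1445343}{2}} = - \frac{757825}{- \frac{1445725}{2}} = \left(-757825\right) \left(- \frac{2}{1445725}\right) = \frac{60626}{57829}$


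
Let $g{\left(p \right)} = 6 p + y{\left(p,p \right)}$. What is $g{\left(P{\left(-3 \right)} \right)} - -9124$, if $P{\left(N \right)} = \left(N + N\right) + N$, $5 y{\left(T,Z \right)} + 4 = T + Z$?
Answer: $\frac{45328}{5} \approx 9065.6$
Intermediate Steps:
$y{\left(T,Z \right)} = - \frac{4}{5} + \frac{T}{5} + \frac{Z}{5}$ ($y{\left(T,Z \right)} = - \frac{4}{5} + \frac{T + Z}{5} = - \frac{4}{5} + \left(\frac{T}{5} + \frac{Z}{5}\right) = - \frac{4}{5} + \frac{T}{5} + \frac{Z}{5}$)
$P{\left(N \right)} = 3 N$ ($P{\left(N \right)} = 2 N + N = 3 N$)
$g{\left(p \right)} = - \frac{4}{5} + \frac{32 p}{5}$ ($g{\left(p \right)} = 6 p + \left(- \frac{4}{5} + \frac{p}{5} + \frac{p}{5}\right) = 6 p + \left(- \frac{4}{5} + \frac{2 p}{5}\right) = - \frac{4}{5} + \frac{32 p}{5}$)
$g{\left(P{\left(-3 \right)} \right)} - -9124 = \left(- \frac{4}{5} + \frac{32 \cdot 3 \left(-3\right)}{5}\right) - -9124 = \left(- \frac{4}{5} + \frac{32}{5} \left(-9\right)\right) + 9124 = \left(- \frac{4}{5} - \frac{288}{5}\right) + 9124 = - \frac{292}{5} + 9124 = \frac{45328}{5}$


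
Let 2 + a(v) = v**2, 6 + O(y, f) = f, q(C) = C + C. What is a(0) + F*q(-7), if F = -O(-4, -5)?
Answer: -156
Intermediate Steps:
q(C) = 2*C
O(y, f) = -6 + f
F = 11 (F = -(-6 - 5) = -1*(-11) = 11)
a(v) = -2 + v**2
a(0) + F*q(-7) = (-2 + 0**2) + 11*(2*(-7)) = (-2 + 0) + 11*(-14) = -2 - 154 = -156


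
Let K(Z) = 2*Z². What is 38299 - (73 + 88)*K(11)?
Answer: -663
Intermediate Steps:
38299 - (73 + 88)*K(11) = 38299 - (73 + 88)*2*11² = 38299 - 161*2*121 = 38299 - 161*242 = 38299 - 1*38962 = 38299 - 38962 = -663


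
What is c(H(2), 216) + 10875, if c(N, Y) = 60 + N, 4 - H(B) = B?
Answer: 10937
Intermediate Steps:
H(B) = 4 - B
c(H(2), 216) + 10875 = (60 + (4 - 1*2)) + 10875 = (60 + (4 - 2)) + 10875 = (60 + 2) + 10875 = 62 + 10875 = 10937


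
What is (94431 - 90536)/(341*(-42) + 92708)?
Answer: 3895/78386 ≈ 0.049690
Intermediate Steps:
(94431 - 90536)/(341*(-42) + 92708) = 3895/(-14322 + 92708) = 3895/78386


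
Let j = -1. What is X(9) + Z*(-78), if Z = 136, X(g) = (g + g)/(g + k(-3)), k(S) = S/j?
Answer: -21213/2 ≈ -10607.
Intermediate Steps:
k(S) = -S (k(S) = S/(-1) = S*(-1) = -S)
X(g) = 2*g/(3 + g) (X(g) = (g + g)/(g - 1*(-3)) = (2*g)/(g + 3) = (2*g)/(3 + g) = 2*g/(3 + g))
X(9) + Z*(-78) = 2*9/(3 + 9) + 136*(-78) = 2*9/12 - 10608 = 2*9*(1/12) - 10608 = 3/2 - 10608 = -21213/2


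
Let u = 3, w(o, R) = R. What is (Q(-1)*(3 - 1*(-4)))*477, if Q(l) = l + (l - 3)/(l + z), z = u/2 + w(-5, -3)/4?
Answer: 50085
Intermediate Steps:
z = ¾ (z = 3/2 - 3/4 = 3*(½) - 3*¼ = 3/2 - ¾ = ¾ ≈ 0.75000)
Q(l) = l + (-3 + l)/(¾ + l) (Q(l) = l + (l - 3)/(l + ¾) = l + (-3 + l)/(¾ + l))
(Q(-1)*(3 - 1*(-4)))*477 = (((-12 + 4*(-1)² + 7*(-1))/(3 + 4*(-1)))*(3 - 1*(-4)))*477 = (((-12 + 4*1 - 7)/(3 - 4))*(3 + 4))*477 = (((-12 + 4 - 7)/(-1))*7)*477 = (-1*(-15)*7)*477 = (15*7)*477 = 105*477 = 50085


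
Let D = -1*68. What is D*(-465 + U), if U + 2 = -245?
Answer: 48416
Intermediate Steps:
D = -68
U = -247 (U = -2 - 245 = -247)
D*(-465 + U) = -68*(-465 - 247) = -68*(-712) = 48416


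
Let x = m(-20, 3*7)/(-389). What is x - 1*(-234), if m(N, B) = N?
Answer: 91046/389 ≈ 234.05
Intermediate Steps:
x = 20/389 (x = -20/(-389) = -20*(-1/389) = 20/389 ≈ 0.051414)
x - 1*(-234) = 20/389 - 1*(-234) = 20/389 + 234 = 91046/389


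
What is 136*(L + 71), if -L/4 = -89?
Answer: 58072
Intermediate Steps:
L = 356 (L = -4*(-89) = 356)
136*(L + 71) = 136*(356 + 71) = 136*427 = 58072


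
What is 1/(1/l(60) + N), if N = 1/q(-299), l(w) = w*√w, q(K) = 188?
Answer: 2538000/11291 - 265080*√15/11291 ≈ 133.85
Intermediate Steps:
l(w) = w^(3/2)
N = 1/188 ≈ 0.0053191
1/(1/l(60) + N) = 1/(1/(60^(3/2)) + 1/188) = 1/(1/(120*√15) + 1/188) = 1/(√15/1800 + 1/188) = 1/(1/188 + √15/1800)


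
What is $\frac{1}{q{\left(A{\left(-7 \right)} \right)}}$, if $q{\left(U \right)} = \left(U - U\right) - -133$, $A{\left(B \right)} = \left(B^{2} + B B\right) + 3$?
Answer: $\frac{1}{133} \approx 0.0075188$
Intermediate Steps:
$A{\left(B \right)} = 3 + 2 B^{2}$ ($A{\left(B \right)} = \left(B^{2} + B^{2}\right) + 3 = 2 B^{2} + 3 = 3 + 2 B^{2}$)
$q{\left(U \right)} = 133$ ($q{\left(U \right)} = 0 + 133 = 133$)
$\frac{1}{q{\left(A{\left(-7 \right)} \right)}} = \frac{1}{133}$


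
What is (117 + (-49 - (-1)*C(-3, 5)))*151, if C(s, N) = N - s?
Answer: 11476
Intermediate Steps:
(117 + (-49 - (-1)*C(-3, 5)))*151 = (117 + (-49 - (-1)*(5 - 1*(-3))))*151 = (117 + (-49 - (-1)*(5 + 3)))*151 = (117 + (-49 - (-1)*8))*151 = (117 + (-49 - 1*(-8)))*151 = (117 + (-49 + 8))*151 = (117 - 41)*151 = 76*151 = 11476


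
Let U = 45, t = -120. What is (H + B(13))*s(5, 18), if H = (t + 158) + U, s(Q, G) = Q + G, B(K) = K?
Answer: 2208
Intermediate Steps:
s(Q, G) = G + Q
H = 83 (H = (-120 + 158) + 45 = 38 + 45 = 83)
(H + B(13))*s(5, 18) = (83 + 13)*(18 + 5) = 96*23 = 2208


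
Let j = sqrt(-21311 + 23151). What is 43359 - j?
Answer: 43359 - 4*sqrt(115) ≈ 43316.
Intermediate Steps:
j = 4*sqrt(115) (j = sqrt(1840) = 4*sqrt(115) ≈ 42.895)
43359 - j = 43359 - 4*sqrt(115)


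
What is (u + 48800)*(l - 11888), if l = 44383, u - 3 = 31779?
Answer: 2618512090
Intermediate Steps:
u = 31782 (u = 3 + 31779 = 31782)
(u + 48800)*(l - 11888) = (31782 + 48800)*(44383 - 11888) = 80582*32495 = 2618512090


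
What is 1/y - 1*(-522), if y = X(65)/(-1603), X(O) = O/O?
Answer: -1081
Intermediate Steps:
X(O) = 1
y = -1/1603 (y = 1/(-1603) = 1*(-1/1603) = -1/1603 ≈ -0.00062383)
1/y - 1*(-522) = 1/(-1/1603) - 1*(-522) = -1603 + 522 = -1081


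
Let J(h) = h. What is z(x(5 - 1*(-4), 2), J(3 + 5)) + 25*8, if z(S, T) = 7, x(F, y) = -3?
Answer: 207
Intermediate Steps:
z(x(5 - 1*(-4), 2), J(3 + 5)) + 25*8 = 7 + 25*8 = 7 + 200 = 207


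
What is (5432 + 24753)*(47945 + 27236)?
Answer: 2269338485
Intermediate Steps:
(5432 + 24753)*(47945 + 27236) = 30185*75181 = 2269338485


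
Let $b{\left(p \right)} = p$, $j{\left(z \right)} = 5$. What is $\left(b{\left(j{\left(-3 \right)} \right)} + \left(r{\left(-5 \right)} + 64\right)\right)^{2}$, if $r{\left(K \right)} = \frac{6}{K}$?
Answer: $\frac{114921}{25} \approx 4596.8$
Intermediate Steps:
$\left(b{\left(j{\left(-3 \right)} \right)} + \left(r{\left(-5 \right)} + 64\right)\right)^{2} = \left(5 + \left(\frac{6}{-5} + 64\right)\right)^{2} = \left(5 + \left(6 \left(- \frac{1}{5}\right) + 64\right)\right)^{2} = \left(5 + \left(- \frac{6}{5} + 64\right)\right)^{2} = \left(5 + \frac{314}{5}\right)^{2} = \left(\frac{339}{5}\right)^{2} = \frac{114921}{25}$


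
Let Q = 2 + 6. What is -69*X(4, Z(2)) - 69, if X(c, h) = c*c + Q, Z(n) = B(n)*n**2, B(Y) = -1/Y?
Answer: -1725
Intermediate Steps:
Q = 8
Z(n) = -n (Z(n) = (-1/n)*n**2 = -n)
X(c, h) = 8 + c**2 (X(c, h) = c*c + 8 = c**2 + 8 = 8 + c**2)
-69*X(4, Z(2)) - 69 = -69*(8 + 4**2) - 69 = -69*(8 + 16) - 69 = -69*24 - 69 = -1656 - 69 = -1725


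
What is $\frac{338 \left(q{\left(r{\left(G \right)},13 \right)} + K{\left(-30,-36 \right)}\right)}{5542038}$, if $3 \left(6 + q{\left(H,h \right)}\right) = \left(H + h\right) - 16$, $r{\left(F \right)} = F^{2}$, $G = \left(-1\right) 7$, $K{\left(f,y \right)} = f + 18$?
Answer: $- \frac{1352}{8313057} \approx -0.00016264$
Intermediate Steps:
$K{\left(f,y \right)} = 18 + f$
$G = -7$
$q{\left(H,h \right)} = - \frac{34}{3} + \frac{H}{3} + \frac{h}{3}$ ($q{\left(H,h \right)} = -6 + \frac{\left(H + h\right) - 16}{3} = -6 + \frac{-16 + H + h}{3} = -6 + \left(- \frac{16}{3} + \frac{H}{3} + \frac{h}{3}\right) = - \frac{34}{3} + \frac{H}{3} + \frac{h}{3}$)
$\frac{338 \left(q{\left(r{\left(G \right)},13 \right)} + K{\left(-30,-36 \right)}\right)}{5542038} = \frac{338 \left(\left(- \frac{34}{3} + \frac{\left(-7\right)^{2}}{3} + \frac{1}{3} \cdot 13\right) + \left(18 - 30\right)\right)}{5542038} = 338 \left(\left(- \frac{34}{3} + \frac{1}{3} \cdot 49 + \frac{13}{3}\right) - 12\right) \frac{1}{5542038} = 338 \left(\left(- \frac{34}{3} + \frac{49}{3} + \frac{13}{3}\right) - 12\right) \frac{1}{5542038} = 338 \left(\frac{28}{3} - 12\right) \frac{1}{5542038} = 338 \left(- \frac{8}{3}\right) \frac{1}{5542038} = \left(- \frac{2704}{3}\right) \frac{1}{5542038} = - \frac{1352}{8313057}$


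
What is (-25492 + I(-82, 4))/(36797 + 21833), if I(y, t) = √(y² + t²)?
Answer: -12746/29315 + √1685/29315 ≈ -0.43339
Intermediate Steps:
I(y, t) = √(t² + y²)
(-25492 + I(-82, 4))/(36797 + 21833) = (-25492 + √(4² + (-82)²))/(36797 + 21833) = (-25492 + √(16 + 6724))/58630 = (-25492 + √6740)*(1/58630) = (-25492 + 2*√1685)*(1/58630) = -12746/29315 + √1685/29315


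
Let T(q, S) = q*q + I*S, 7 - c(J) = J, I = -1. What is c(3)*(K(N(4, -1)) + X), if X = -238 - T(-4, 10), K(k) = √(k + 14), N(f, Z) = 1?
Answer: -976 + 4*√15 ≈ -960.51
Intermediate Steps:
c(J) = 7 - J
K(k) = √(14 + k)
T(q, S) = q² - S (T(q, S) = q*q - S = q² - S)
X = -244 (X = -238 - ((-4)² - 1*10) = -238 - (16 - 10) = -238 - 1*6 = -238 - 6 = -244)
c(3)*(K(N(4, -1)) + X) = (7 - 1*3)*(√(14 + 1) - 244) = (7 - 3)*(√15 - 244) = 4*(-244 + √15) = -976 + 4*√15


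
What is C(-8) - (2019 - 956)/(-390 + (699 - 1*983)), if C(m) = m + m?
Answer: -9721/674 ≈ -14.423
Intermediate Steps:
C(m) = 2*m
C(-8) - (2019 - 956)/(-390 + (699 - 1*983)) = 2*(-8) - (2019 - 956)/(-390 + (699 - 1*983)) = -16 - 1063/(-390 + (699 - 983)) = -16 - 1063/(-390 - 284) = -16 - 1063/(-674) = -16 - 1063*(-1)/674 = -16 - 1*(-1063/674) = -16 + 1063/674 = -9721/674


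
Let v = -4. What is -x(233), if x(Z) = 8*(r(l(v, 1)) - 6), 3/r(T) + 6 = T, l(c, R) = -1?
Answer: 360/7 ≈ 51.429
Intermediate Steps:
r(T) = 3/(-6 + T)
x(Z) = -360/7 (x(Z) = 8*(3/(-6 - 1) - 6) = 8*(3/(-7) - 6) = 8*(3*(-⅐) - 6) = 8*(-3/7 - 6) = 8*(-45/7) = -360/7)
-x(233) = -1*(-360/7) = 360/7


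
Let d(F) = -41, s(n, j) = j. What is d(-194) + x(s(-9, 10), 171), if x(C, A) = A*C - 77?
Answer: 1592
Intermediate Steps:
x(C, A) = -77 + A*C
d(-194) + x(s(-9, 10), 171) = -41 + (-77 + 171*10) = -41 + (-77 + 1710) = -41 + 1633 = 1592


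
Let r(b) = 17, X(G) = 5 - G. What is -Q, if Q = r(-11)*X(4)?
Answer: -17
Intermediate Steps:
Q = 17 (Q = 17*(5 - 1*4) = 17*(5 - 4) = 17*1 = 17)
-Q = -1*17 = -17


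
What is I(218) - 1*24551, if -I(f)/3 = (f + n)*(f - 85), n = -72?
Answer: -82805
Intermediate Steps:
I(f) = -3*(-85 + f)*(-72 + f) (I(f) = -3*(f - 72)*(f - 85) = -3*(-72 + f)*(-85 + f) = -3*(-85 + f)*(-72 + f))
I(218) - 1*24551 = (-18360 - 3*218² + 471*218) - 1*24551 = (-18360 - 3*47524 + 102678) - 24551 = (-18360 - 142572 + 102678) - 24551 = -58254 - 24551 = -82805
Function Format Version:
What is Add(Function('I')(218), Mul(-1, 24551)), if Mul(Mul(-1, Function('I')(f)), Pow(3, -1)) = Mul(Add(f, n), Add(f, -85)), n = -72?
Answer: -82805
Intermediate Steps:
Function('I')(f) = Mul(-3, Add(-85, f), Add(-72, f)) (Function('I')(f) = Mul(-3, Mul(Add(f, -72), Add(f, -85))) = Mul(-3, Mul(Add(-72, f), Add(-85, f))) = Mul(-3, Mul(Add(-85, f), Add(-72, f))) = Mul(-3, Add(-85, f), Add(-72, f)))
Add(Function('I')(218), Mul(-1, 24551)) = Add(Add(-18360, Mul(-3, Pow(218, 2)), Mul(471, 218)), Mul(-1, 24551)) = Add(Add(-18360, Mul(-3, 47524), 102678), -24551) = Add(Add(-18360, -142572, 102678), -24551) = Add(-58254, -24551) = -82805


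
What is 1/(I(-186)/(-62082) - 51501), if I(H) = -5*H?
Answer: -10347/532881002 ≈ -1.9417e-5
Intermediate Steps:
1/(I(-186)/(-62082) - 51501) = 1/(-5*(-186)/(-62082) - 51501) = 1/(930*(-1/62082) - 51501) = 1/(-155/10347 - 51501) = 1/(-532881002/10347) = -10347/532881002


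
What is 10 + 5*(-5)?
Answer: -15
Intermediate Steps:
10 + 5*(-5) = 10 - 25 = -15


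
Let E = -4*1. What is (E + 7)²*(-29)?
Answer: -261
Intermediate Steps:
E = -4
(E + 7)²*(-29) = (-4 + 7)²*(-29) = 3²*(-29) = 9*(-29) = -261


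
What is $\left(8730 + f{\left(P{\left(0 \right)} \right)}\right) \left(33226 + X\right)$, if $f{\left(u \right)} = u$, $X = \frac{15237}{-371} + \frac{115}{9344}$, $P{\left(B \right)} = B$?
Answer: $\frac{502148365407765}{1733312} \approx 2.897 \cdot 10^{8}$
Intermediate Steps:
$X = - \frac{142331863}{3466624}$ ($X = 15237 \left(- \frac{1}{371}\right) + 115 \cdot \frac{1}{9344} = - \frac{15237}{371} + \frac{115}{9344} = - \frac{142331863}{3466624} \approx -41.058$)
$\left(8730 + f{\left(P{\left(0 \right)} \right)}\right) \left(33226 + X\right) = \left(8730 + 0\right) \left(33226 - \frac{142331863}{3466624}\right) = 8730 \cdot \frac{115039717161}{3466624} = \frac{502148365407765}{1733312}$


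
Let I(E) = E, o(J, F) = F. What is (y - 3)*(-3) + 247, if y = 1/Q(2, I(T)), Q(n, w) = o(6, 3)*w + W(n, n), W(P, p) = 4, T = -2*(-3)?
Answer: 5629/22 ≈ 255.86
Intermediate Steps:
T = 6
Q(n, w) = 4 + 3*w (Q(n, w) = 3*w + 4 = 4 + 3*w)
y = 1/22 (y = 1/(4 + 3*6) = 1/(4 + 18) = 1/22 ≈ 0.045455)
(y - 3)*(-3) + 247 = (1/22 - 3)*(-3) + 247 = -65/22*(-3) + 247 = 195/22 + 247 = 5629/22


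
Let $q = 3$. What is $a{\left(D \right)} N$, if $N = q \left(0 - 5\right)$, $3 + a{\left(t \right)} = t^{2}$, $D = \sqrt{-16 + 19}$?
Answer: $0$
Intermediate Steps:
$D = \sqrt{3} \approx 1.732$
$a{\left(t \right)} = -3 + t^{2}$
$N = -15$ ($N = 3 \left(0 - 5\right) = 3 \left(-5\right) = -15$)
$a{\left(D \right)} N = \left(-3 + \left(\sqrt{3}\right)^{2}\right) \left(-15\right) = \left(-3 + 3\right) \left(-15\right) = 0 \left(-15\right) = 0$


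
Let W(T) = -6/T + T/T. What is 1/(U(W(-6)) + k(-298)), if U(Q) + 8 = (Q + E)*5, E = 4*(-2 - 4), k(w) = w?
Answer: -1/416 ≈ -0.0024038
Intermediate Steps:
E = -24 (E = 4*(-6) = -24)
W(T) = 1 - 6/T (W(T) = -6/T + 1 = 1 - 6/T)
U(Q) = -128 + 5*Q (U(Q) = -8 + (Q - 24)*5 = -8 + (-24 + Q)*5 = -8 + (-120 + 5*Q) = -128 + 5*Q)
1/(U(W(-6)) + k(-298)) = 1/((-128 + 5*((-6 - 6)/(-6))) - 298) = 1/((-128 + 5*(-⅙*(-12))) - 298) = 1/((-128 + 5*2) - 298) = 1/((-128 + 10) - 298) = 1/(-118 - 298) = 1/(-416) = -1/416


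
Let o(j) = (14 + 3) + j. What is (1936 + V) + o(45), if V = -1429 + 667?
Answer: 1236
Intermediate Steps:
o(j) = 17 + j
V = -762
(1936 + V) + o(45) = (1936 - 762) + (17 + 45) = 1174 + 62 = 1236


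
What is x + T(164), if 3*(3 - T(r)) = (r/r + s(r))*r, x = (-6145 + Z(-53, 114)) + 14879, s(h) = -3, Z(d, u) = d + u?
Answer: 26722/3 ≈ 8907.3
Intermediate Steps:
x = 8795 (x = (-6145 + (-53 + 114)) + 14879 = (-6145 + 61) + 14879 = -6084 + 14879 = 8795)
T(r) = 3 + 2*r/3 (T(r) = 3 - (r/r - 3)*r/3 = 3 - (1 - 3)*r/3 = 3 - (-2)*r/3 = 3 + 2*r/3)
x + T(164) = 8795 + (3 + (⅔)*164) = 8795 + (3 + 328/3) = 8795 + 337/3 = 26722/3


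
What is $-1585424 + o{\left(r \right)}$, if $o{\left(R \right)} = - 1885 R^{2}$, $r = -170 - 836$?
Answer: $-1909273284$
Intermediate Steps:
$r = -1006$ ($r = -170 - 836 = -1006$)
$-1585424 + o{\left(r \right)} = -1585424 - 1885 \left(-1006\right)^{2} = -1585424 - 1907687860 = -1909273284$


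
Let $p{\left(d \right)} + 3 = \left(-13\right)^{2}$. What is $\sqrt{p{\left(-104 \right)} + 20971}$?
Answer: $\sqrt{21137} \approx 145.39$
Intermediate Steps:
$p{\left(d \right)} = 166$ ($p{\left(d \right)} = -3 + \left(-13\right)^{2} = -3 + 169 = 166$)
$\sqrt{p{\left(-104 \right)} + 20971} = \sqrt{166 + 20971} = \sqrt{21137}$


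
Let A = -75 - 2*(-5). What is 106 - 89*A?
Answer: 5891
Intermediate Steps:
A = -65 (A = -75 - 1*(-10) = -75 + 10 = -65)
106 - 89*A = 106 - 89*(-65) = 106 + 5785 = 5891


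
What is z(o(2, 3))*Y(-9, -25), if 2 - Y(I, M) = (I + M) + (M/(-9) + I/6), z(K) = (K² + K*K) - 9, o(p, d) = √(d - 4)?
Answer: -6875/18 ≈ -381.94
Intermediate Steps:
o(p, d) = √(-4 + d)
z(K) = -9 + 2*K² (z(K) = (K² + K²) - 9 = 2*K² - 9 = -9 + 2*K²)
Y(I, M) = 2 - 8*M/9 - 7*I/6 (Y(I, M) = 2 - ((I + M) + (M/(-9) + I/6)) = 2 - ((I + M) + (M*(-⅑) + I*(⅙))) = 2 - ((I + M) + (-M/9 + I/6)) = 2 - (7*I/6 + 8*M/9) = 2 + (-8*M/9 - 7*I/6) = 2 - 8*M/9 - 7*I/6)
z(o(2, 3))*Y(-9, -25) = (-9 + 2*(√(-4 + 3))²)*(2 - 8/9*(-25) - 7/6*(-9)) = (-9 + 2*(√(-1))²)*(2 + 200/9 + 21/2) = (-9 + 2*I²)*(625/18) = (-9 + 2*(-1))*(625/18) = (-9 - 2)*(625/18) = -11*625/18 = -6875/18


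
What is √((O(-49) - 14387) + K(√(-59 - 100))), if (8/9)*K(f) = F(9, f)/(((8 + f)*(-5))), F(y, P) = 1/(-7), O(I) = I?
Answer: 3*√70*√((-3592959 - 449120*I*√159)/(8 + I*√159))/140 ≈ 7.5635e-6 - 120.15*I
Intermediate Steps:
F(y, P) = -⅐
K(f) = -9/(56*(-40 - 5*f)) (K(f) = 9*(-(-1/(5*(8 + f)))/7)/8 = 9*(-1/(7*(-40 - 5*f)))/8 = -9/(56*(-40 - 5*f)))
√((O(-49) - 14387) + K(√(-59 - 100))) = √((-49 - 14387) + 9/(280*(8 + √(-59 - 100)))) = √(-14436 + 9/(280*(8 + √(-159)))) = √(-14436 + 9/(280*(8 + I*√159)))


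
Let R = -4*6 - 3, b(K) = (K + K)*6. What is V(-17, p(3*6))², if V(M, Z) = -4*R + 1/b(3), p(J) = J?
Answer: 15124321/1296 ≈ 11670.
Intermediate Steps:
b(K) = 12*K (b(K) = (2*K)*6 = 12*K)
R = -27 (R = -24 - 3 = -27)
V(M, Z) = 3889/36 (V(M, Z) = -4*(-27) + 1/(12*3) = 108 + 1/36 = 3889/36)
V(-17, p(3*6))² = (3889/36)² = 15124321/1296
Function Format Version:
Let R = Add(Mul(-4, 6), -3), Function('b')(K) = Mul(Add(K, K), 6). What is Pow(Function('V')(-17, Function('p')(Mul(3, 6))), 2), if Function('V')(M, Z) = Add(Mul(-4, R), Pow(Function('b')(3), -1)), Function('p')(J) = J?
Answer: Rational(15124321, 1296) ≈ 11670.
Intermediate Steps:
Function('b')(K) = Mul(12, K) (Function('b')(K) = Mul(Mul(2, K), 6) = Mul(12, K))
R = -27 (R = Add(-24, -3) = -27)
Function('V')(M, Z) = Rational(3889, 36) (Function('V')(M, Z) = Add(Mul(-4, -27), Pow(Mul(12, 3), -1)) = Add(108, Pow(36, -1)) = Add(108, Rational(1, 36)) = Rational(3889, 36))
Pow(Function('V')(-17, Function('p')(Mul(3, 6))), 2) = Pow(Rational(3889, 36), 2) = Rational(15124321, 1296)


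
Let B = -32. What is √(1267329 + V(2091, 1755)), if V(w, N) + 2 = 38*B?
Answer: 63*√319 ≈ 1125.2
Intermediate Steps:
V(w, N) = -1218 (V(w, N) = -2 + 38*(-32) = -2 - 1216 = -1218)
√(1267329 + V(2091, 1755)) = √(1267329 - 1218) = √1266111 = 63*√319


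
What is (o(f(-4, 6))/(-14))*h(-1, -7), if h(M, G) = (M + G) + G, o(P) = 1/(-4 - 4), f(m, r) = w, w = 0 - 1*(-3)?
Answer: -15/112 ≈ -0.13393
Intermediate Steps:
w = 3 (w = 0 + 3 = 3)
f(m, r) = 3
o(P) = -⅛ (o(P) = 1/(-8) = -⅛)
h(M, G) = M + 2*G (h(M, G) = (G + M) + G = M + 2*G)
(o(f(-4, 6))/(-14))*h(-1, -7) = (-⅛/(-14))*(-1 + 2*(-7)) = (-⅛*(-1/14))*(-1 - 14) = (1/112)*(-15) = -15/112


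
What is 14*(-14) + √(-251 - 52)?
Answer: -196 + I*√303 ≈ -196.0 + 17.407*I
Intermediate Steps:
14*(-14) + √(-251 - 52) = -196 + √(-303) = -196 + I*√303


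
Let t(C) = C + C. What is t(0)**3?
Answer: 0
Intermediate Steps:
t(C) = 2*C
t(0)**3 = (2*0)**3 = 0**3 = 0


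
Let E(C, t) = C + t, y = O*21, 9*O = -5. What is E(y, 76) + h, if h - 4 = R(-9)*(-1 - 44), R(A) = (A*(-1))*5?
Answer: -5870/3 ≈ -1956.7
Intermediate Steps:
O = -5/9 (O = (1/9)*(-5) = -5/9 ≈ -0.55556)
y = -35/3 (y = -5/9*21 = -35/3 ≈ -11.667)
R(A) = -5*A (R(A) = -A*5 = -5*A)
h = -2021 (h = 4 + (-5*(-9))*(-1 - 44) = 4 + 45*(-45) = 4 - 2025 = -2021)
E(y, 76) + h = (-35/3 + 76) - 2021 = 193/3 - 2021 = -5870/3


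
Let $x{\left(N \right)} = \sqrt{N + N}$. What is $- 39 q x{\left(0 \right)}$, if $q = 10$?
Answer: $0$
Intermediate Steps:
$x{\left(N \right)} = \sqrt{2} \sqrt{N}$ ($x{\left(N \right)} = \sqrt{2 N} = \sqrt{2} \sqrt{N}$)
$- 39 q x{\left(0 \right)} = \left(-39\right) 10 \sqrt{2} \sqrt{0} = - 390 \sqrt{2} \cdot 0 = \left(-390\right) 0 = 0$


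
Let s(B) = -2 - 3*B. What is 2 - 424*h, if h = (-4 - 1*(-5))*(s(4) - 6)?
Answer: 8482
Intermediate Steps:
h = -20 (h = (-4 - 1*(-5))*((-2 - 3*4) - 6) = (-4 + 5)*((-2 - 12) - 6) = 1*(-14 - 6) = 1*(-20) = -20)
2 - 424*h = 2 - 424*(-20) = 2 + 8480 = 8482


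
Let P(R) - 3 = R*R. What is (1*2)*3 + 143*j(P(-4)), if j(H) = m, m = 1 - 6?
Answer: -709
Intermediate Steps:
P(R) = 3 + R**2 (P(R) = 3 + R*R = 3 + R**2)
m = -5
j(H) = -5
(1*2)*3 + 143*j(P(-4)) = (1*2)*3 + 143*(-5) = 2*3 - 715 = 6 - 715 = -709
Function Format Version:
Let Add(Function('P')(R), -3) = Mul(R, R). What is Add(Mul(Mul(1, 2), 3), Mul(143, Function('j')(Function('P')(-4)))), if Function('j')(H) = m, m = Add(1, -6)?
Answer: -709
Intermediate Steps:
Function('P')(R) = Add(3, Pow(R, 2)) (Function('P')(R) = Add(3, Mul(R, R)) = Add(3, Pow(R, 2)))
m = -5
Function('j')(H) = -5
Add(Mul(Mul(1, 2), 3), Mul(143, Function('j')(Function('P')(-4)))) = Add(Mul(Mul(1, 2), 3), Mul(143, -5)) = Add(Mul(2, 3), -715) = Add(6, -715) = -709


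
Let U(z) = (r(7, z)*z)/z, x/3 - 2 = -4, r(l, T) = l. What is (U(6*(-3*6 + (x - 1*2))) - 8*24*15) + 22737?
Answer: 19864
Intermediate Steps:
x = -6 (x = 6 + 3*(-4) = 6 - 12 = -6)
U(z) = 7 (U(z) = (7*z)/z = 7)
(U(6*(-3*6 + (x - 1*2))) - 8*24*15) + 22737 = (7 - 8*24*15) + 22737 = (7 - 192*15) + 22737 = (7 - 2880) + 22737 = -2873 + 22737 = 19864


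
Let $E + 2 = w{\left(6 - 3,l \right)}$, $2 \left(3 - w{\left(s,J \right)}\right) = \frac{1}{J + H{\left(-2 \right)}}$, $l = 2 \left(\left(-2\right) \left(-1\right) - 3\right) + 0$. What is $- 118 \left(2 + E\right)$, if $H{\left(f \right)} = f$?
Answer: $- \frac{1475}{4} \approx -368.75$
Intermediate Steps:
$l = -2$ ($l = 2 \left(2 - 3\right) + 0 = 2 \left(-1\right) + 0 = -2 + 0 = -2$)
$w{\left(s,J \right)} = 3 - \frac{1}{2 \left(-2 + J\right)}$ ($w{\left(s,J \right)} = 3 - \frac{1}{2 \left(J - 2\right)} = 3 - \frac{1}{2 \left(-2 + J\right)}$)
$E = \frac{9}{8}$ ($E = -2 + \frac{-13 + 6 \left(-2\right)}{2 \left(-2 - 2\right)} = -2 + \frac{-13 - 12}{2 \left(-4\right)} = -2 + \frac{1}{2} \left(- \frac{1}{4}\right) \left(-25\right) = -2 + \frac{25}{8} = \frac{9}{8} \approx 1.125$)
$- 118 \left(2 + E\right) = - 118 \left(2 + \frac{9}{8}\right) = \left(-118\right) \frac{25}{8} = - \frac{1475}{4}$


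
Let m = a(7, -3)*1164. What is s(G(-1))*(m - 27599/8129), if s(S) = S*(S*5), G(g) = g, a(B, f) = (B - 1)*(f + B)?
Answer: 103210975/739 ≈ 1.3966e+5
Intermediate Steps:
a(B, f) = (-1 + B)*(B + f)
s(S) = 5*S² (s(S) = S*(5*S) = 5*S²)
m = 27936 (m = (7² - 1*7 - 1*(-3) + 7*(-3))*1164 = (49 - 7 + 3 - 21)*1164 = 24*1164 = 27936)
s(G(-1))*(m - 27599/8129) = (5*(-1)²)*(27936 - 27599/8129) = (5*1)*(27936 - 27599*1/8129) = 5*(27936 - 2509/739) = 5*(20642195/739) = 103210975/739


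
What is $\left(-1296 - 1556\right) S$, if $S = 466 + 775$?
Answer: $-3539332$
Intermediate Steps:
$S = 1241$
$\left(-1296 - 1556\right) S = \left(-1296 - 1556\right) 1241 = \left(-2852\right) 1241 = -3539332$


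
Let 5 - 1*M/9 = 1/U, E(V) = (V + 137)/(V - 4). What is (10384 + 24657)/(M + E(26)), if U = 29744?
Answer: 1042259504/1558847 ≈ 668.61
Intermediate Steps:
E(V) = (137 + V)/(-4 + V)
M = 1338471/29744 (M = 45 - 9/29744 = 1338471/29744 ≈ 45.000)
(10384 + 24657)/(M + E(26)) = (10384 + 24657)/(1338471/29744 + (137 + 26)/(-4 + 26)) = 35041/(1338471/29744 + 163/22) = 35041/(1558847/29744) = 35041*(29744/1558847) = 1042259504/1558847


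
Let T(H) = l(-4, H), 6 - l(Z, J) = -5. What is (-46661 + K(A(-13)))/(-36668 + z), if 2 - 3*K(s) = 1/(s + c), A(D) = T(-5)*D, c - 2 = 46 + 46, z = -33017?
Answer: 2286356/3414565 ≈ 0.66959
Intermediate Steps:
l(Z, J) = 11 (l(Z, J) = 6 - 1*(-5) = 6 + 5 = 11)
T(H) = 11
c = 94 (c = 2 + (46 + 46) = 2 + 92 = 94)
A(D) = 11*D
K(s) = 2/3 - 1/(3*(94 + s)) (K(s) = 2/3 - 1/(3*(s + 94)) = 2/3 - 1/(3*(94 + s)))
(-46661 + K(A(-13)))/(-36668 + z) = (-46661 + (187 + 2*(11*(-13)))/(3*(94 + 11*(-13))))/(-36668 - 33017) = (-46661 + (187 + 2*(-143))/(3*(94 - 143)))/(-69685) = (-46661 + (1/3)*(187 - 286)/(-49))*(-1/69685) = (-46661 + (1/3)*(-1/49)*(-99))*(-1/69685) = (-46661 + 33/49)*(-1/69685) = -2286356/49*(-1/69685) = 2286356/3414565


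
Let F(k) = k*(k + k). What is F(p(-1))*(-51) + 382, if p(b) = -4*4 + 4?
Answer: -14306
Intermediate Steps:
p(b) = -12 (p(b) = -16 + 4 = -12)
F(k) = 2*k**2 (F(k) = k*(2*k) = 2*k**2)
F(p(-1))*(-51) + 382 = (2*(-12)**2)*(-51) + 382 = (2*144)*(-51) + 382 = 288*(-51) + 382 = -14688 + 382 = -14306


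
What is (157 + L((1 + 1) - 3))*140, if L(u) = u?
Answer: 21840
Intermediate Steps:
(157 + L((1 + 1) - 3))*140 = (157 + ((1 + 1) - 3))*140 = (157 + (2 - 3))*140 = (157 - 1)*140 = 156*140 = 21840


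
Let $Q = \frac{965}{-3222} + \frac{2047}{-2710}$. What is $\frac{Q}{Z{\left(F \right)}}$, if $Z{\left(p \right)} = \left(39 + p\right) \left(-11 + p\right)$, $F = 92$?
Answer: $- \frac{2302646}{23162804955} \approx -9.9411 \cdot 10^{-5}$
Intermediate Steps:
$Z{\left(p \right)} = \left(-11 + p\right) \left(39 + p\right)$
$Q = - \frac{2302646}{2182905}$ ($Q = 965 \left(- \frac{1}{3222}\right) + 2047 \left(- \frac{1}{2710}\right) = - \frac{965}{3222} - \frac{2047}{2710} = - \frac{2302646}{2182905} \approx -1.0549$)
$\frac{Q}{Z{\left(F \right)}} = - \frac{2302646}{2182905 \left(-429 + 92^{2} + 28 \cdot 92\right)} = - \frac{2302646}{2182905 \left(-429 + 8464 + 2576\right)} = - \frac{2302646}{2182905 \cdot 10611} = \left(- \frac{2302646}{2182905}\right) \frac{1}{10611} = - \frac{2302646}{23162804955}$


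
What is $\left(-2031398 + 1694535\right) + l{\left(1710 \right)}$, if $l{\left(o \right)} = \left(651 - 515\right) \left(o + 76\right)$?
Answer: $-93967$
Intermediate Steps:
$l{\left(o \right)} = 10336 + 136 o$ ($l{\left(o \right)} = 136 \left(76 + o\right) = 10336 + 136 o$)
$\left(-2031398 + 1694535\right) + l{\left(1710 \right)} = \left(-2031398 + 1694535\right) + \left(10336 + 136 \cdot 1710\right) = -336863 + \left(10336 + 232560\right) = -336863 + 242896 = -93967$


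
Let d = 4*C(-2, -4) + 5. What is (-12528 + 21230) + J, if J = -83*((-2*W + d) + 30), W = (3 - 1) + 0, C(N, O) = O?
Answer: 7457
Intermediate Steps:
W = 2 (W = 2 + 0 = 2)
d = -11 (d = 4*(-4) + 5 = -16 + 5 = -11)
J = -1245 (J = -83*((-2*2 - 11) + 30) = -83*((-4 - 11) + 30) = -83*(-15 + 30) = -83*15 = -1245)
(-12528 + 21230) + J = (-12528 + 21230) - 1245 = 8702 - 1245 = 7457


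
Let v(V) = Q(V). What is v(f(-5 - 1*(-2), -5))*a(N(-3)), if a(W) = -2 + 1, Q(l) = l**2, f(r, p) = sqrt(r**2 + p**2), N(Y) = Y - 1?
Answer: -34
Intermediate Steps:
N(Y) = -1 + Y
f(r, p) = sqrt(p**2 + r**2)
a(W) = -1
v(V) = V**2
v(f(-5 - 1*(-2), -5))*a(N(-3)) = (sqrt((-5)**2 + (-5 - 1*(-2))**2))**2*(-1) = (sqrt(25 + (-5 + 2)**2))**2*(-1) = (sqrt(25 + (-3)**2))**2*(-1) = (sqrt(25 + 9))**2*(-1) = (sqrt(34))**2*(-1) = 34*(-1) = -34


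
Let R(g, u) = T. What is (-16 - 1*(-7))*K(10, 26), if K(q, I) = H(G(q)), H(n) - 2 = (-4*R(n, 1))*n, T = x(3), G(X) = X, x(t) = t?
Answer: 1062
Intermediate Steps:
T = 3
R(g, u) = 3
H(n) = 2 - 12*n (H(n) = 2 + (-4*3)*n = 2 - 12*n)
K(q, I) = 2 - 12*q
(-16 - 1*(-7))*K(10, 26) = (-16 - 1*(-7))*(2 - 12*10) = (-16 + 7)*(2 - 120) = -9*(-118) = 1062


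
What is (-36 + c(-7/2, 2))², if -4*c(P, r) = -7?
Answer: 18769/16 ≈ 1173.1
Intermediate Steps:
c(P, r) = 7/4 (c(P, r) = -¼*(-7) = 7/4)
(-36 + c(-7/2, 2))² = (-36 + 7/4)² = (-137/4)² = 18769/16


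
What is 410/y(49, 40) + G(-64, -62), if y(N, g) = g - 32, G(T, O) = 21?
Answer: 289/4 ≈ 72.250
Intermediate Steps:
y(N, g) = -32 + g
410/y(49, 40) + G(-64, -62) = 410/(-32 + 40) + 21 = 410/8 + 21 = 410*(⅛) + 21 = 205/4 + 21 = 289/4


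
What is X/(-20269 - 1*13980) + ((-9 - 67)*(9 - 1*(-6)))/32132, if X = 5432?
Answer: -1841249/9486973 ≈ -0.19408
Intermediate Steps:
X/(-20269 - 1*13980) + ((-9 - 67)*(9 - 1*(-6)))/32132 = 5432/(-20269 - 1*13980) + ((-9 - 67)*(9 - 1*(-6)))/32132 = 5432/(-20269 - 13980) - 76*(9 + 6)*(1/32132) = 5432/(-34249) - 76*15*(1/32132) = 5432*(-1/34249) - 1140*1/32132 = -5432/34249 - 285/8033 = -1841249/9486973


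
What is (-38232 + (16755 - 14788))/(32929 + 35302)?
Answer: -36265/68231 ≈ -0.53150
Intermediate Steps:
(-38232 + (16755 - 14788))/(32929 + 35302) = (-38232 + 1967)/68231 = -36265*1/68231 = -36265/68231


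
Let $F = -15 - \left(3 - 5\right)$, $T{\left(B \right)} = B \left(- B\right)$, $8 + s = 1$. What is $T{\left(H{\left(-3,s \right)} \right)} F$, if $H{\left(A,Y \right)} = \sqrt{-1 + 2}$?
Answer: $13$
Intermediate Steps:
$s = -7$ ($s = -8 + 1 = -7$)
$H{\left(A,Y \right)} = 1$ ($H{\left(A,Y \right)} = \sqrt{1} = 1$)
$T{\left(B \right)} = - B^{2}$
$F = -13$ ($F = -15 - -2 = -15 + 2 = -13$)
$T{\left(H{\left(-3,s \right)} \right)} F = - 1^{2} \left(-13\right) = \left(-1\right) 1 \left(-13\right) = \left(-1\right) \left(-13\right) = 13$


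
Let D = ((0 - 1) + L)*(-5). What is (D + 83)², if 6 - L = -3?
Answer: 1849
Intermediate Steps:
L = 9 (L = 6 - 1*(-3) = 6 + 3 = 9)
D = -40 (D = ((0 - 1) + 9)*(-5) = (-1 + 9)*(-5) = 8*(-5) = -40)
(D + 83)² = (-40 + 83)² = 43² = 1849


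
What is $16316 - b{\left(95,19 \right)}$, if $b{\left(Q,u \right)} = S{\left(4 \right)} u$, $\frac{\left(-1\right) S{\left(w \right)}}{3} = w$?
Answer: $16544$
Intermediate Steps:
$S{\left(w \right)} = - 3 w$
$b{\left(Q,u \right)} = - 12 u$ ($b{\left(Q,u \right)} = \left(-3\right) 4 u = - 12 u$)
$16316 - b{\left(95,19 \right)} = 16316 - \left(-12\right) 19 = 16316 - -228 = 16316 + 228 = 16544$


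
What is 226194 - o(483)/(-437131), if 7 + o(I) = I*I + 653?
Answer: 1675875311/7409 ≈ 2.2619e+5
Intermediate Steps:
o(I) = 646 + I² (o(I) = -7 + (I*I + 653) = -7 + (I² + 653) = -7 + (653 + I²) = 646 + I²)
226194 - o(483)/(-437131) = 226194 - (646 + 483²)/(-437131) = 226194 - (646 + 233289)*(-1)/437131 = 226194 - 233935*(-1)/437131 = 226194 - 1*(-3965/7409) = 226194 + 3965/7409 = 1675875311/7409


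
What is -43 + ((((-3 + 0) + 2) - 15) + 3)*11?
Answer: -186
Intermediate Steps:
-43 + ((((-3 + 0) + 2) - 15) + 3)*11 = -43 + (((-3 + 2) - 15) + 3)*11 = -43 + ((-1 - 15) + 3)*11 = -43 + (-16 + 3)*11 = -43 - 13*11 = -43 - 143 = -186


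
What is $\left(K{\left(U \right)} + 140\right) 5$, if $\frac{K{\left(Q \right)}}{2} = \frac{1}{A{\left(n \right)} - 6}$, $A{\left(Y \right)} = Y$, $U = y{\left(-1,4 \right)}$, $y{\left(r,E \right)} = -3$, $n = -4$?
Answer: $699$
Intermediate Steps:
$U = -3$
$K{\left(Q \right)} = - \frac{1}{5}$ ($K{\left(Q \right)} = \frac{2}{-4 - 6} = \frac{2}{-10} = 2 \left(- \frac{1}{10}\right) = - \frac{1}{5}$)
$\left(K{\left(U \right)} + 140\right) 5 = \left(- \frac{1}{5} + 140\right) 5 = \frac{699}{5} \cdot 5 = 699$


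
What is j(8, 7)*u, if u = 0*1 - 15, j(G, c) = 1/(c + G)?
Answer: -1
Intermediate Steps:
j(G, c) = 1/(G + c)
u = -15 (u = 0 - 15 = -15)
j(8, 7)*u = -15/(8 + 7) = -15/15 = (1/15)*(-15) = -1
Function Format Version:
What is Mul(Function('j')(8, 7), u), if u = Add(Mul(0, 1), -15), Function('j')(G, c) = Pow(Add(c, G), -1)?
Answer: -1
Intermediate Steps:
Function('j')(G, c) = Pow(Add(G, c), -1)
u = -15 (u = Add(0, -15) = -15)
Mul(Function('j')(8, 7), u) = Mul(Pow(Add(8, 7), -1), -15) = Mul(Pow(15, -1), -15) = Mul(Rational(1, 15), -15) = -1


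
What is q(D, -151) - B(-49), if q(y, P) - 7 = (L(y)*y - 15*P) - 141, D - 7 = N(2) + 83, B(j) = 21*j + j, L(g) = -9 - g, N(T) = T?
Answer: -6083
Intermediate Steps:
B(j) = 22*j
D = 92 (D = 7 + (2 + 83) = 7 + 85 = 92)
q(y, P) = -134 - 15*P + y*(-9 - y) (q(y, P) = 7 + (((-9 - y)*y - 15*P) - 141) = 7 + ((y*(-9 - y) - 15*P) - 141) = 7 + ((-15*P + y*(-9 - y)) - 141) = 7 + (-141 - 15*P + y*(-9 - y)) = -134 - 15*P + y*(-9 - y))
q(D, -151) - B(-49) = (-134 - 15*(-151) - 1*92*(9 + 92)) - 22*(-49) = (-134 + 2265 - 1*92*101) - 1*(-1078) = (-134 + 2265 - 9292) + 1078 = -7161 + 1078 = -6083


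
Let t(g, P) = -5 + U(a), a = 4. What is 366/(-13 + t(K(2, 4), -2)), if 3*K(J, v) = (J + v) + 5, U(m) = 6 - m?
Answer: -183/8 ≈ -22.875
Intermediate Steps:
K(J, v) = 5/3 + J/3 + v/3 (K(J, v) = ((J + v) + 5)/3 = (5 + J + v)/3 = 5/3 + J/3 + v/3)
t(g, P) = -3 (t(g, P) = -5 + (6 - 1*4) = -5 + (6 - 4) = -5 + 2 = -3)
366/(-13 + t(K(2, 4), -2)) = 366/(-13 - 3) = 366/(-16) = 366*(-1/16) = -183/8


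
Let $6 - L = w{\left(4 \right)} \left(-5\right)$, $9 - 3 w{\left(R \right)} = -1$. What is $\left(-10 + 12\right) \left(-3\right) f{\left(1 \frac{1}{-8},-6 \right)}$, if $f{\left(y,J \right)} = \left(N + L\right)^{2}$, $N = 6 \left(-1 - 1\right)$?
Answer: $- \frac{2048}{3} \approx -682.67$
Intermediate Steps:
$w{\left(R \right)} = \frac{10}{3}$ ($w{\left(R \right)} = 3 - - \frac{1}{3} = 3 + \frac{1}{3} = \frac{10}{3}$)
$N = -12$ ($N = 6 \left(-2\right) = -12$)
$L = \frac{68}{3}$ ($L = 6 - \frac{10}{3} \left(-5\right) = 6 - - \frac{50}{3} = 6 + \frac{50}{3} = \frac{68}{3} \approx 22.667$)
$f{\left(y,J \right)} = \frac{1024}{9}$ ($f{\left(y,J \right)} = \left(-12 + \frac{68}{3}\right)^{2} = \left(\frac{32}{3}\right)^{2} = \frac{1024}{9}$)
$\left(-10 + 12\right) \left(-3\right) f{\left(1 \frac{1}{-8},-6 \right)} = \left(-10 + 12\right) \left(-3\right) \frac{1024}{9} = 2 \left(-3\right) \frac{1024}{9} = \left(-6\right) \frac{1024}{9} = - \frac{2048}{3}$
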